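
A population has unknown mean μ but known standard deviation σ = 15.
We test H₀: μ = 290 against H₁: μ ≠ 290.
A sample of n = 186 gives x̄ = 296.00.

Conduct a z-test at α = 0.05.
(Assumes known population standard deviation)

Answer: z = 5.4550, reject H₀

Derivation:
Standard error: SE = σ/√n = 15/√186 = 1.0999
z-statistic: z = (x̄ - μ₀)/SE = (296.00 - 290)/1.0999 = 5.4550
Critical value: ±1.960
p-value < 0.0001
Decision: reject H₀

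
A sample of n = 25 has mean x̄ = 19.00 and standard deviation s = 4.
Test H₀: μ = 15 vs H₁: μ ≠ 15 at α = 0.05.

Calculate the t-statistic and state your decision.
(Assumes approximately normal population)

Answer: t = 5.0000, reject H₀

Derivation:
df = n - 1 = 24
SE = s/√n = 4/√25 = 0.8000
t = (x̄ - μ₀)/SE = (19.00 - 15)/0.8000 = 5.0000
Critical value: t_{0.025,24} = ±2.064
p-value < 0.0001
Decision: reject H₀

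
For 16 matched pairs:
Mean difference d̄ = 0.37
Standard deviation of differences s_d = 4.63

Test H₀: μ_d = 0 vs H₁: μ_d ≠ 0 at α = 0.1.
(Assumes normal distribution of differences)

Answer: t = 0.3197, fail to reject H₀

Derivation:
df = n - 1 = 15
SE = s_d/√n = 4.63/√16 = 1.1575
t = d̄/SE = 0.37/1.1575 = 0.3197
Critical value: t_{0.05,15} = ±1.753
p-value ≈ 0.7536
Decision: fail to reject H₀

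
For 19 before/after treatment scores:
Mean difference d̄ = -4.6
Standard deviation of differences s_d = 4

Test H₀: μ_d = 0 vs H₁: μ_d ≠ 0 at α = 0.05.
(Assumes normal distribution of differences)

Answer: t = -5.0125, reject H₀

Derivation:
df = n - 1 = 18
SE = s_d/√n = 4/√19 = 0.9177
t = d̄/SE = -4.6/0.9177 = -5.0125
Critical value: t_{0.025,18} = ±2.101
p-value ≈ 0.0001
Decision: reject H₀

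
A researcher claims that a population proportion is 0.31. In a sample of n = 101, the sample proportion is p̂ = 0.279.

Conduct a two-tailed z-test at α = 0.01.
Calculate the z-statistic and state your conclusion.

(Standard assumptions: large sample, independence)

H₀: p = 0.31, H₁: p ≠ 0.31
Standard error: SE = √(p₀(1-p₀)/n) = √(0.31×0.69/101) = 0.046020
z-statistic: z = (p̂ - p₀)/SE = (0.279 - 0.31)/0.046020 = -0.6736
Critical value: z_0.005 = ±2.576
p-value = 0.5006
Decision: fail to reject H₀ at α = 0.01

Answer: z = -0.6736, fail to reject H₀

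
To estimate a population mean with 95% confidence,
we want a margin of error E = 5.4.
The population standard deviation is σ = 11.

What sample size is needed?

Answer: n = 16

Derivation:
z_0.025 = 1.960
n = (z×σ/E)² = (1.960×11/5.4)²
n = 15.9408
Round up: n = 16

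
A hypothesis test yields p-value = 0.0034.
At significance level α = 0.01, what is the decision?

Compare p-value to α:
0.0034 < 0.01
Decision: reject H₀

Answer: reject H₀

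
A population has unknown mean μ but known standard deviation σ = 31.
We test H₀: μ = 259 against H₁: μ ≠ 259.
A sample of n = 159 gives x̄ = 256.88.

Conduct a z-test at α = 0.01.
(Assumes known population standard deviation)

Answer: z = -0.8623, fail to reject H₀

Derivation:
Standard error: SE = σ/√n = 31/√159 = 2.4585
z-statistic: z = (x̄ - μ₀)/SE = (256.88 - 259)/2.4585 = -0.8623
Critical value: ±2.576
p-value = 0.3885
Decision: fail to reject H₀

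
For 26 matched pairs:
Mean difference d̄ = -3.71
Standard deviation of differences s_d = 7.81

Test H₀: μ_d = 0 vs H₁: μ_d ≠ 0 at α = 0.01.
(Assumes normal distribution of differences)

df = n - 1 = 25
SE = s_d/√n = 7.81/√26 = 1.5317
t = d̄/SE = -3.71/1.5317 = -2.4221
Critical value: t_{0.005,25} = ±2.787
p-value ≈ 0.0230
Decision: fail to reject H₀

Answer: t = -2.4221, fail to reject H₀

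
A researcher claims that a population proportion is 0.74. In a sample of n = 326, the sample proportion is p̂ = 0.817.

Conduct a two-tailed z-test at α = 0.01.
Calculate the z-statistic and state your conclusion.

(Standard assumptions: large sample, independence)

Answer: z = 3.1695, reject H₀

Derivation:
H₀: p = 0.74, H₁: p ≠ 0.74
Standard error: SE = √(p₀(1-p₀)/n) = √(0.74×0.26/326) = 0.024294
z-statistic: z = (p̂ - p₀)/SE = (0.817 - 0.74)/0.024294 = 3.1695
Critical value: z_0.005 = ±2.576
p-value = 0.0015
Decision: reject H₀ at α = 0.01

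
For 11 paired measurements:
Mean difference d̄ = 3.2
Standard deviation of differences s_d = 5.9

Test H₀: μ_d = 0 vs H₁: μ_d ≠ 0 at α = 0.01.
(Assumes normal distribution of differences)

Answer: t = 1.7989, fail to reject H₀

Derivation:
df = n - 1 = 10
SE = s_d/√n = 5.9/√11 = 1.7789
t = d̄/SE = 3.2/1.7789 = 1.7989
Critical value: t_{0.005,10} = ±3.169
p-value ≈ 0.1022
Decision: fail to reject H₀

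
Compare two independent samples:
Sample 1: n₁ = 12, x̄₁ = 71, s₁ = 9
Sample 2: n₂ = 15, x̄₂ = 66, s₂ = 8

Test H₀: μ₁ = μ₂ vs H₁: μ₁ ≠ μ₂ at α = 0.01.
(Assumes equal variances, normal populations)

Pooled variance: s²_p = [11×9² + 14×8²]/(25) = 71.4800
s_p = 8.4546
SE = s_p×√(1/n₁ + 1/n₂) = 8.4546×√(1/12 + 1/15) = 3.2745
t = (x̄₁ - x̄₂)/SE = (71 - 66)/3.2745 = 1.5270
df = 25, t-critical = ±2.787
Decision: fail to reject H₀

Answer: t = 1.5270, fail to reject H₀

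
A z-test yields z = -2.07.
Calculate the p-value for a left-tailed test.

For z = -2.07:
p = P(Z < -2.07) = Φ(-2.07) = 0.0192

Answer: p-value ≈ 0.0192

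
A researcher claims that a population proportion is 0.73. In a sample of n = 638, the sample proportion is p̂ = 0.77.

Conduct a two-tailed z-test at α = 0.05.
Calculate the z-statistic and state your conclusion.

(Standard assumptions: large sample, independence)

Answer: z = 2.2757, reject H₀

Derivation:
H₀: p = 0.73, H₁: p ≠ 0.73
Standard error: SE = √(p₀(1-p₀)/n) = √(0.73×0.27/638) = 0.017577
z-statistic: z = (p̂ - p₀)/SE = (0.77 - 0.73)/0.017577 = 2.2757
Critical value: z_0.025 = ±1.960
p-value = 0.0229
Decision: reject H₀ at α = 0.05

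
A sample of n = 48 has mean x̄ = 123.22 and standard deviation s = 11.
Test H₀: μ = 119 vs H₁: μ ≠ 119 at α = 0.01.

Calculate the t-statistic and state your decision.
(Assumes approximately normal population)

Answer: t = 2.6579, fail to reject H₀

Derivation:
df = n - 1 = 47
SE = s/√n = 11/√48 = 1.5877
t = (x̄ - μ₀)/SE = (123.22 - 119)/1.5877 = 2.6579
Critical value: t_{0.005,47} = ±2.685
p-value ≈ 0.0107
Decision: fail to reject H₀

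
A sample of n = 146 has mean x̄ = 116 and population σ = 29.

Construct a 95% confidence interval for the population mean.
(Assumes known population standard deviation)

Answer: (111.2958, 120.7042)

Derivation:
Confidence level: 95%, α = 0.05
z_0.025 = 1.960
SE = σ/√n = 29/√146 = 2.4001
Margin of error = 1.960 × 2.4001 = 4.7042
CI: x̄ ± margin = 116 ± 4.7042
CI: (111.2958, 120.7042)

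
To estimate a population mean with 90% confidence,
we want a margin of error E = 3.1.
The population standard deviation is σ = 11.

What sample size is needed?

Answer: n = 35

Derivation:
z_0.05 = 1.645
n = (z×σ/E)² = (1.645×11/3.1)²
n = 34.0717
Round up: n = 35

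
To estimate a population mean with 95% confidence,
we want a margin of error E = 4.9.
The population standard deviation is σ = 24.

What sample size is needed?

z_0.025 = 1.960
n = (z×σ/E)² = (1.960×24/4.9)²
n = 92.1600
Round up: n = 93

Answer: n = 93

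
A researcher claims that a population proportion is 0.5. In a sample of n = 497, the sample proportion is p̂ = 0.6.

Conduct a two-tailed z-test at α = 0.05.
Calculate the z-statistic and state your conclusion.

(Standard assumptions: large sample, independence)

Answer: z = 4.4587, reject H₀

Derivation:
H₀: p = 0.5, H₁: p ≠ 0.5
Standard error: SE = √(p₀(1-p₀)/n) = √(0.5×0.5/497) = 0.022428
z-statistic: z = (p̂ - p₀)/SE = (0.6 - 0.5)/0.022428 = 4.4587
Critical value: z_0.025 = ±1.960
p-value < 0.0001
Decision: reject H₀ at α = 0.05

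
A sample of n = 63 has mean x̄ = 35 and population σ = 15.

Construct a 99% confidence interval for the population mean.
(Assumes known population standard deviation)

Answer: (30.1319, 39.8681)

Derivation:
Confidence level: 99%, α = 0.01
z_0.005 = 2.576
SE = σ/√n = 15/√63 = 1.8898
Margin of error = 2.576 × 1.8898 = 4.8681
CI: x̄ ± margin = 35 ± 4.8681
CI: (30.1319, 39.8681)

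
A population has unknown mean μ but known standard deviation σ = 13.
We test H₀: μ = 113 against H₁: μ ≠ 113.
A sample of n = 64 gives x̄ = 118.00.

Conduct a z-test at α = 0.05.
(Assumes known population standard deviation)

Standard error: SE = σ/√n = 13/√64 = 1.6250
z-statistic: z = (x̄ - μ₀)/SE = (118.00 - 113)/1.6250 = 3.0769
Critical value: ±1.960
p-value = 0.0021
Decision: reject H₀

Answer: z = 3.0769, reject H₀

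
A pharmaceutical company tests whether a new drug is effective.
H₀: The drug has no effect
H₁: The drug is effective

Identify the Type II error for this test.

Answer: Failing to detect the drug's effect when it actually works

Derivation:
Type I error: rejecting H₀ when it is actually true (false positive).
Type II error: failing to reject H₀ when H₁ is actually true (false negative).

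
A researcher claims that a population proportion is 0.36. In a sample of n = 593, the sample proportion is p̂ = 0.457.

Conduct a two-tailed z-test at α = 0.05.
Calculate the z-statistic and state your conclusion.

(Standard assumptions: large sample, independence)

H₀: p = 0.36, H₁: p ≠ 0.36
Standard error: SE = √(p₀(1-p₀)/n) = √(0.36×0.64/593) = 0.019711
z-statistic: z = (p̂ - p₀)/SE = (0.457 - 0.36)/0.019711 = 4.9211
Critical value: z_0.025 = ±1.960
p-value < 0.0001
Decision: reject H₀ at α = 0.05

Answer: z = 4.9211, reject H₀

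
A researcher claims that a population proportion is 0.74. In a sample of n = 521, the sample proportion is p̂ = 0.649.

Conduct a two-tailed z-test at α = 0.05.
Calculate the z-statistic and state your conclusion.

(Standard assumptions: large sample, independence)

H₀: p = 0.74, H₁: p ≠ 0.74
Standard error: SE = √(p₀(1-p₀)/n) = √(0.74×0.26/521) = 0.019217
z-statistic: z = (p̂ - p₀)/SE = (0.649 - 0.74)/0.019217 = -4.7354
Critical value: z_0.025 = ±1.960
p-value < 0.0001
Decision: reject H₀ at α = 0.05

Answer: z = -4.7354, reject H₀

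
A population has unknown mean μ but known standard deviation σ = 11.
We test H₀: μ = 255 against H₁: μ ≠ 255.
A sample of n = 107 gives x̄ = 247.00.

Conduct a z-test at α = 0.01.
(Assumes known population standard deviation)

Answer: z = -7.5230, reject H₀

Derivation:
Standard error: SE = σ/√n = 11/√107 = 1.0634
z-statistic: z = (x̄ - μ₀)/SE = (247.00 - 255)/1.0634 = -7.5230
Critical value: ±2.576
p-value < 0.0001
Decision: reject H₀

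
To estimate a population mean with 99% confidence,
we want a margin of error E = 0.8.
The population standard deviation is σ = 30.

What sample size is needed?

Answer: n = 9332

Derivation:
z_0.005 = 2.576
n = (z×σ/E)² = (2.576×30/0.8)²
n = 9331.5600
Round up: n = 9332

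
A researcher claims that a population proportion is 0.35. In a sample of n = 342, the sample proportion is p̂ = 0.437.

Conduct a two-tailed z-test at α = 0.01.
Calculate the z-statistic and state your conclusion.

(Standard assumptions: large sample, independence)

Answer: z = 3.3731, reject H₀

Derivation:
H₀: p = 0.35, H₁: p ≠ 0.35
Standard error: SE = √(p₀(1-p₀)/n) = √(0.35×0.65/342) = 0.025792
z-statistic: z = (p̂ - p₀)/SE = (0.437 - 0.35)/0.025792 = 3.3731
Critical value: z_0.005 = ±2.576
p-value = 0.0007
Decision: reject H₀ at α = 0.01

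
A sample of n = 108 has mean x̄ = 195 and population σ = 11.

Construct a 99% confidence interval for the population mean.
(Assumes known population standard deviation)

Answer: (192.2733, 197.7267)

Derivation:
Confidence level: 99%, α = 0.01
z_0.005 = 2.576
SE = σ/√n = 11/√108 = 1.0585
Margin of error = 2.576 × 1.0585 = 2.7267
CI: x̄ ± margin = 195 ± 2.7267
CI: (192.2733, 197.7267)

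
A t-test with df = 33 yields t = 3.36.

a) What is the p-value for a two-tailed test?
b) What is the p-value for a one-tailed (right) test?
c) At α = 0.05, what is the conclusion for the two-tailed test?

Answer: a) 0.0020, b) 0.0010, c) reject H₀

Derivation:
Using t-distribution with df = 33:
a) Two-tailed: p = 2×P(T > 3.36) = 0.0020
b) One-tailed: p = P(T > 3.36) = 0.0010
c) 0.0020 < 0.05, reject H₀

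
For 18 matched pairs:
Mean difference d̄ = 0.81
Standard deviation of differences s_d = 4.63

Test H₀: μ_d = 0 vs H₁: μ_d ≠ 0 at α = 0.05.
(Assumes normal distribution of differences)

Answer: t = 0.7422, fail to reject H₀

Derivation:
df = n - 1 = 17
SE = s_d/√n = 4.63/√18 = 1.0913
t = d̄/SE = 0.81/1.0913 = 0.7422
Critical value: t_{0.025,17} = ±2.110
p-value ≈ 0.4681
Decision: fail to reject H₀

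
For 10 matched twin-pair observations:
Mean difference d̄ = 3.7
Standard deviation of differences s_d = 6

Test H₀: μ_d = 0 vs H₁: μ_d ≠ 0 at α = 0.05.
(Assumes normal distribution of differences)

Answer: t = 1.9500, fail to reject H₀

Derivation:
df = n - 1 = 9
SE = s_d/√n = 6/√10 = 1.8974
t = d̄/SE = 3.7/1.8974 = 1.9500
Critical value: t_{0.025,9} = ±2.262
p-value ≈ 0.0830
Decision: fail to reject H₀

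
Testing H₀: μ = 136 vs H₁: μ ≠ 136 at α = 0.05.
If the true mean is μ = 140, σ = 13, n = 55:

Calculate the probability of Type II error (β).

SE = σ/√n = 13/√55 = 1.7529
Critical values: μ₀ ± z_0.025×SE = 136 ± 1.960×1.7529
Acceptance region: (132.5643, 139.4357)
Under H₁ (μ = 140): z_high = (139.4357 - 140)/1.7529 = -0.3219, z_low = (132.5643 - 140)/1.7529 = -4.2419
β = P(not reject | H₁) = Φ(-0.3219) - Φ(-4.2419) ≈ 0.3738

Answer: β ≈ 0.3738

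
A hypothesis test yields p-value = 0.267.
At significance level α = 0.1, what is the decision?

Answer: fail to reject H₀

Derivation:
Compare p-value to α:
0.267 ≥ 0.1
Decision: fail to reject H₀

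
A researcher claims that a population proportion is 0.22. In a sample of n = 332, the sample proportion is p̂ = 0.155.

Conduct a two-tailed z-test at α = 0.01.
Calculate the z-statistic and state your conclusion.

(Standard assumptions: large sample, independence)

H₀: p = 0.22, H₁: p ≠ 0.22
Standard error: SE = √(p₀(1-p₀)/n) = √(0.22×0.78/332) = 0.022735
z-statistic: z = (p̂ - p₀)/SE = (0.155 - 0.22)/0.022735 = -2.8590
Critical value: z_0.005 = ±2.576
p-value = 0.0042
Decision: reject H₀ at α = 0.01

Answer: z = -2.8590, reject H₀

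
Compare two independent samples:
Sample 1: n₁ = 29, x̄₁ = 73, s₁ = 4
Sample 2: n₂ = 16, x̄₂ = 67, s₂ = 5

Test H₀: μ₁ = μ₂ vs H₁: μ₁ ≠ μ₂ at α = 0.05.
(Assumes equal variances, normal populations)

Answer: t = 4.4040, reject H₀

Derivation:
Pooled variance: s²_p = [28×4² + 15×5²]/(43) = 19.1395
s_p = 4.3749
SE = s_p×√(1/n₁ + 1/n₂) = 4.3749×√(1/29 + 1/16) = 1.3624
t = (x̄₁ - x̄₂)/SE = (73 - 67)/1.3624 = 4.4040
df = 43, t-critical = ±2.017
Decision: reject H₀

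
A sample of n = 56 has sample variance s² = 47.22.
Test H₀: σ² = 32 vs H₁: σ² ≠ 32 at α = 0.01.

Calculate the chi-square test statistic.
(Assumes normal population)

df = n - 1 = 55
χ² = (n-1)s²/σ₀² = 55×47.22/32 = 81.1594
Critical values: χ²_{0.995,55} = 31.735, χ²_{0.005,55} = 85.749
Rejection region: χ² < 31.735 or χ² > 85.749
Decision: fail to reject H₀

Answer: χ² = 81.1594, fail to reject H₀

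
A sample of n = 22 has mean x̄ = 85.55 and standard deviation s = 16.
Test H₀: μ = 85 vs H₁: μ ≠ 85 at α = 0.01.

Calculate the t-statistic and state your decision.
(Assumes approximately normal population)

df = n - 1 = 21
SE = s/√n = 16/√22 = 3.4112
t = (x̄ - μ₀)/SE = (85.55 - 85)/3.4112 = 0.1612
Critical value: t_{0.005,21} = ±2.831
p-value ≈ 0.8735
Decision: fail to reject H₀

Answer: t = 0.1612, fail to reject H₀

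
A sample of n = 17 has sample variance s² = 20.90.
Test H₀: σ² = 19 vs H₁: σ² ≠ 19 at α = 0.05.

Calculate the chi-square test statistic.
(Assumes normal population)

df = n - 1 = 16
χ² = (n-1)s²/σ₀² = 16×20.90/19 = 17.6000
Critical values: χ²_{0.975,16} = 6.908, χ²_{0.025,16} = 28.845
Rejection region: χ² < 6.908 or χ² > 28.845
Decision: fail to reject H₀

Answer: χ² = 17.6000, fail to reject H₀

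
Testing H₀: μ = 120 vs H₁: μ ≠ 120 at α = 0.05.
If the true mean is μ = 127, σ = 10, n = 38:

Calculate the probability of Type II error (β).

SE = σ/√n = 10/√38 = 1.6222
Critical values: μ₀ ± z_0.025×SE = 120 ± 1.960×1.6222
Acceptance region: (116.8205, 123.1795)
Under H₁ (μ = 127): z_high = (123.1795 - 127)/1.6222 = -2.3551, z_low = (116.8205 - 127)/1.6222 = -6.2751
β = P(not reject | H₁) = Φ(-2.3551) - Φ(-6.2751) ≈ 0.0093

Answer: β ≈ 0.0093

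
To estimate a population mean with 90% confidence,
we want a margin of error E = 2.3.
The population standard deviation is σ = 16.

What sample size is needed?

z_0.05 = 1.645
n = (z×σ/E)² = (1.645×16/2.3)²
n = 130.9532
Round up: n = 131

Answer: n = 131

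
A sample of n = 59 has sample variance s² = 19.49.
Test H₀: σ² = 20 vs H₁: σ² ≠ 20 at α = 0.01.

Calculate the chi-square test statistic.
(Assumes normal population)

Answer: χ² = 56.5210, fail to reject H₀

Derivation:
df = n - 1 = 58
χ² = (n-1)s²/σ₀² = 58×19.49/20 = 56.5210
Critical values: χ²_{0.995,58} = 34.008, χ²_{0.005,58} = 89.477
Rejection region: χ² < 34.008 or χ² > 89.477
Decision: fail to reject H₀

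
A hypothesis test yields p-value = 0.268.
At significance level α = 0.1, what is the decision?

Answer: fail to reject H₀

Derivation:
Compare p-value to α:
0.268 ≥ 0.1
Decision: fail to reject H₀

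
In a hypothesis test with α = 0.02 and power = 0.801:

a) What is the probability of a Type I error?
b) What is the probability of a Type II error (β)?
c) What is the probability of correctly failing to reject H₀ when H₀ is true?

Answer: a) 0.02, b) 0.199, c) 0.98

Derivation:
a) Type I error probability = α = 0.02
b) Power = P(reject H₀ | H₁ true) = 1 - β = 0.801, so Type II error probability = β = 1 - Power = 0.199
c) P(fail to reject H₀ | H₀ true) = 1 - α = 0.98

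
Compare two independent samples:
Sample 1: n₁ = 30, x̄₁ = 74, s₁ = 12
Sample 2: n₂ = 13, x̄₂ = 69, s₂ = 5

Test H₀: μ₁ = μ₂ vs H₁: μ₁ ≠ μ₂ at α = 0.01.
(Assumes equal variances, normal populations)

Pooled variance: s²_p = [29×12² + 12×5²]/(41) = 109.1707
s_p = 10.4485
SE = s_p×√(1/n₁ + 1/n₂) = 10.4485×√(1/30 + 1/13) = 3.4694
t = (x̄₁ - x̄₂)/SE = (74 - 69)/3.4694 = 1.4412
df = 41, t-critical = ±2.701
Decision: fail to reject H₀

Answer: t = 1.4412, fail to reject H₀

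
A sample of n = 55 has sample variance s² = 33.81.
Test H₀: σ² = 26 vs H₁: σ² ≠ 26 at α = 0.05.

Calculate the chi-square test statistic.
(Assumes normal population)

Answer: χ² = 70.2208, fail to reject H₀

Derivation:
df = n - 1 = 54
χ² = (n-1)s²/σ₀² = 54×33.81/26 = 70.2208
Critical values: χ²_{0.975,54} = 35.586, χ²_{0.025,54} = 76.192
Rejection region: χ² < 35.586 or χ² > 76.192
Decision: fail to reject H₀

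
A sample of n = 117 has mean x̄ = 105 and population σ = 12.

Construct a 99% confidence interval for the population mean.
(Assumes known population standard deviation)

Confidence level: 99%, α = 0.01
z_0.005 = 2.576
SE = σ/√n = 12/√117 = 1.1094
Margin of error = 2.576 × 1.1094 = 2.8578
CI: x̄ ± margin = 105 ± 2.8578
CI: (102.1422, 107.8578)

Answer: (102.1422, 107.8578)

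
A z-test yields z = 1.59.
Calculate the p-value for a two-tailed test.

For z = 1.59:
p = 2×P(Z > |1.59|) = 2×(1 - Φ(1.59)) = 0.1118

Answer: p-value ≈ 0.1118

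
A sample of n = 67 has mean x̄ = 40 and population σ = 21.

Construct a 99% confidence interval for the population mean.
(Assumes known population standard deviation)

Answer: (33.3910, 46.6090)

Derivation:
Confidence level: 99%, α = 0.01
z_0.005 = 2.576
SE = σ/√n = 21/√67 = 2.5656
Margin of error = 2.576 × 2.5656 = 6.6090
CI: x̄ ± margin = 40 ± 6.6090
CI: (33.3910, 46.6090)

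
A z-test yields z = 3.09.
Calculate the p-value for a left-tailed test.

Answer: p-value ≈ 0.9990

Derivation:
For z = 3.09:
p = P(Z < 3.09) = Φ(3.09) = 0.9990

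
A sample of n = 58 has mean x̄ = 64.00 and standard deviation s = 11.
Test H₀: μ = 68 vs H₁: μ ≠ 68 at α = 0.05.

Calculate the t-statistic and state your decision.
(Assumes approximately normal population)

Answer: t = -2.7693, reject H₀

Derivation:
df = n - 1 = 57
SE = s/√n = 11/√58 = 1.4444
t = (x̄ - μ₀)/SE = (64.00 - 68)/1.4444 = -2.7693
Critical value: t_{0.025,57} = ±2.002
p-value ≈ 0.0076
Decision: reject H₀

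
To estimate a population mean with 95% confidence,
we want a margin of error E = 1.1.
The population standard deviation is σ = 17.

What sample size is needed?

z_0.025 = 1.960
n = (z×σ/E)² = (1.960×17/1.1)²
n = 917.5392
Round up: n = 918

Answer: n = 918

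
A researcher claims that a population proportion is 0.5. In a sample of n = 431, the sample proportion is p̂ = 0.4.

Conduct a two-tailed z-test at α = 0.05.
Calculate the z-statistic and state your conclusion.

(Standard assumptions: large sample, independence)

H₀: p = 0.5, H₁: p ≠ 0.5
Standard error: SE = √(p₀(1-p₀)/n) = √(0.5×0.5/431) = 0.024084
z-statistic: z = (p̂ - p₀)/SE = (0.4 - 0.5)/0.024084 = -4.1521
Critical value: z_0.025 = ±1.960
p-value < 0.0001
Decision: reject H₀ at α = 0.05

Answer: z = -4.1521, reject H₀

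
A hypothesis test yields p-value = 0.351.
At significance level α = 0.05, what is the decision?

Compare p-value to α:
0.351 ≥ 0.05
Decision: fail to reject H₀

Answer: fail to reject H₀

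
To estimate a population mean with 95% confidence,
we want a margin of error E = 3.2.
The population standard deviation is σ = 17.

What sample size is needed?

Answer: n = 109

Derivation:
z_0.025 = 1.960
n = (z×σ/E)² = (1.960×17/3.2)²
n = 108.4202
Round up: n = 109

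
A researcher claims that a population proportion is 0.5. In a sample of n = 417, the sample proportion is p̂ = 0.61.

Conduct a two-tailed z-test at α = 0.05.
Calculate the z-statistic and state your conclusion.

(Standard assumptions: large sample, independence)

Answer: z = 4.4925, reject H₀

Derivation:
H₀: p = 0.5, H₁: p ≠ 0.5
Standard error: SE = √(p₀(1-p₀)/n) = √(0.5×0.5/417) = 0.024485
z-statistic: z = (p̂ - p₀)/SE = (0.61 - 0.5)/0.024485 = 4.4925
Critical value: z_0.025 = ±1.960
p-value < 0.0001
Decision: reject H₀ at α = 0.05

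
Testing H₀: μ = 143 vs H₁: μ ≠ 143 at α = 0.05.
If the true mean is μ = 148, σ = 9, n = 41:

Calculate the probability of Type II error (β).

Answer: β ≈ 0.0551

Derivation:
SE = σ/√n = 9/√41 = 1.4056
Critical values: μ₀ ± z_0.025×SE = 143 ± 1.960×1.4056
Acceptance region: (140.2450, 145.7550)
Under H₁ (μ = 148): z_high = (145.7550 - 148)/1.4056 = -1.5972, z_low = (140.2450 - 148)/1.4056 = -5.5172
β = P(not reject | H₁) = Φ(-1.5972) - Φ(-5.5172) ≈ 0.0551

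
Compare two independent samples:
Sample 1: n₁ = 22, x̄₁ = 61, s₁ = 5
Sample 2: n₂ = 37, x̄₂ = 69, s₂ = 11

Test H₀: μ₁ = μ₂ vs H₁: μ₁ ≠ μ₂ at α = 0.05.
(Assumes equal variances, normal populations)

Answer: t = -3.2112, reject H₀

Derivation:
Pooled variance: s²_p = [21×5² + 36×11²]/(57) = 85.6316
s_p = 9.2537
SE = s_p×√(1/n₁ + 1/n₂) = 9.2537×√(1/22 + 1/37) = 2.4913
t = (x̄₁ - x̄₂)/SE = (61 - 69)/2.4913 = -3.2112
df = 57, t-critical = ±2.002
Decision: reject H₀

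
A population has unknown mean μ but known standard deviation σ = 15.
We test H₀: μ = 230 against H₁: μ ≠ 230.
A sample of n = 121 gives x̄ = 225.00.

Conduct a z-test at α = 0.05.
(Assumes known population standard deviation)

Answer: z = -3.6668, reject H₀

Derivation:
Standard error: SE = σ/√n = 15/√121 = 1.3636
z-statistic: z = (x̄ - μ₀)/SE = (225.00 - 230)/1.3636 = -3.6668
Critical value: ±1.960
p-value = 0.0002
Decision: reject H₀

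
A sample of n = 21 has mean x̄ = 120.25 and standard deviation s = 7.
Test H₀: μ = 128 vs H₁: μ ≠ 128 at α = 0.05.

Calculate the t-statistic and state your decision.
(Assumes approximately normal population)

df = n - 1 = 20
SE = s/√n = 7/√21 = 1.5275
t = (x̄ - μ₀)/SE = (120.25 - 128)/1.5275 = -5.0736
Critical value: t_{0.025,20} = ±2.086
p-value ≈ 0.0001
Decision: reject H₀

Answer: t = -5.0736, reject H₀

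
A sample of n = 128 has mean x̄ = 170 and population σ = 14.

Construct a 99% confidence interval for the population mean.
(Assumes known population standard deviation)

Answer: (166.8125, 173.1875)

Derivation:
Confidence level: 99%, α = 0.01
z_0.005 = 2.576
SE = σ/√n = 14/√128 = 1.2374
Margin of error = 2.576 × 1.2374 = 3.1875
CI: x̄ ± margin = 170 ± 3.1875
CI: (166.8125, 173.1875)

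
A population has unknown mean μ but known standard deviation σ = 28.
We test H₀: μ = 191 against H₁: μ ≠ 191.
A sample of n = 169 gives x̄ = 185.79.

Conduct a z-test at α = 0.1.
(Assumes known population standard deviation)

Answer: z = -2.4190, reject H₀

Derivation:
Standard error: SE = σ/√n = 28/√169 = 2.1538
z-statistic: z = (x̄ - μ₀)/SE = (185.79 - 191)/2.1538 = -2.4190
Critical value: ±1.645
p-value = 0.0156
Decision: reject H₀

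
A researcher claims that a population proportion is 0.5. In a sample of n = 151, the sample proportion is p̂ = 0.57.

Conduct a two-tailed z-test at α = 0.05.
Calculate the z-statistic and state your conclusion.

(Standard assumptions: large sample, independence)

Answer: z = 1.7204, fail to reject H₀

Derivation:
H₀: p = 0.5, H₁: p ≠ 0.5
Standard error: SE = √(p₀(1-p₀)/n) = √(0.5×0.5/151) = 0.040689
z-statistic: z = (p̂ - p₀)/SE = (0.57 - 0.5)/0.040689 = 1.7204
Critical value: z_0.025 = ±1.960
p-value = 0.0854
Decision: fail to reject H₀ at α = 0.05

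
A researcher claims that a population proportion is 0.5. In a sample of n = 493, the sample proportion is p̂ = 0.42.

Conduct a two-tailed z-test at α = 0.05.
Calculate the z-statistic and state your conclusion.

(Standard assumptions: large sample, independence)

H₀: p = 0.5, H₁: p ≠ 0.5
Standard error: SE = √(p₀(1-p₀)/n) = √(0.5×0.5/493) = 0.022519
z-statistic: z = (p̂ - p₀)/SE = (0.42 - 0.5)/0.022519 = -3.5526
Critical value: z_0.025 = ±1.960
p-value = 0.0004
Decision: reject H₀ at α = 0.05

Answer: z = -3.5526, reject H₀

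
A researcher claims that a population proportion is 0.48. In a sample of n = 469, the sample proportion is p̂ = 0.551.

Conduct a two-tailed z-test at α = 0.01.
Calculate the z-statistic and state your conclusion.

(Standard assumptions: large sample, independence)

Answer: z = 3.0777, reject H₀

Derivation:
H₀: p = 0.48, H₁: p ≠ 0.48
Standard error: SE = √(p₀(1-p₀)/n) = √(0.48×0.52/469) = 0.023069
z-statistic: z = (p̂ - p₀)/SE = (0.551 - 0.48)/0.023069 = 3.0777
Critical value: z_0.005 = ±2.576
p-value = 0.0021
Decision: reject H₀ at α = 0.01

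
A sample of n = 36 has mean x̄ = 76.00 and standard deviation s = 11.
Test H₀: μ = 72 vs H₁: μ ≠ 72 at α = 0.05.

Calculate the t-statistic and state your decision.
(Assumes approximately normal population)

Answer: t = 2.1819, reject H₀

Derivation:
df = n - 1 = 35
SE = s/√n = 11/√36 = 1.8333
t = (x̄ - μ₀)/SE = (76.00 - 72)/1.8333 = 2.1819
Critical value: t_{0.025,35} = ±2.030
p-value ≈ 0.0359
Decision: reject H₀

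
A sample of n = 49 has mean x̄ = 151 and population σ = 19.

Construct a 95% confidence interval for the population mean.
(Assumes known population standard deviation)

Answer: (145.6800, 156.3200)

Derivation:
Confidence level: 95%, α = 0.05
z_0.025 = 1.960
SE = σ/√n = 19/√49 = 2.7143
Margin of error = 1.960 × 2.7143 = 5.3200
CI: x̄ ± margin = 151 ± 5.3200
CI: (145.6800, 156.3200)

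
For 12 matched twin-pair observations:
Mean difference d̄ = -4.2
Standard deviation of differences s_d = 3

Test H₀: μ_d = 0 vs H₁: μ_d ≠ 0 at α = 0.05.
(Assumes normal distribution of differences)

Answer: t = -4.8499, reject H₀

Derivation:
df = n - 1 = 11
SE = s_d/√n = 3/√12 = 0.8660
t = d̄/SE = -4.2/0.8660 = -4.8499
Critical value: t_{0.025,11} = ±2.201
p-value ≈ 0.0005
Decision: reject H₀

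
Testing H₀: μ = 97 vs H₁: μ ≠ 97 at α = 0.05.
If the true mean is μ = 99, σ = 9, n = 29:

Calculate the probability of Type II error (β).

SE = σ/√n = 9/√29 = 1.6713
Critical values: μ₀ ± z_0.025×SE = 97 ± 1.960×1.6713
Acceptance region: (93.7243, 100.2757)
Under H₁ (μ = 99): z_high = (100.2757 - 99)/1.6713 = 0.7633, z_low = (93.7243 - 99)/1.6713 = -3.1566
β = P(not reject | H₁) = Φ(0.7633) - Φ(-3.1566) ≈ 0.7766

Answer: β ≈ 0.7766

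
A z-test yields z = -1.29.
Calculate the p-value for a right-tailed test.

For z = -1.29:
p = P(Z > -1.29) = 1 - Φ(-1.29) = 0.9015

Answer: p-value ≈ 0.9015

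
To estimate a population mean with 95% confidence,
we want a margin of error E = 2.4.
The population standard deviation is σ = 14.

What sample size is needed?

Answer: n = 131

Derivation:
z_0.025 = 1.960
n = (z×σ/E)² = (1.960×14/2.4)²
n = 130.7211
Round up: n = 131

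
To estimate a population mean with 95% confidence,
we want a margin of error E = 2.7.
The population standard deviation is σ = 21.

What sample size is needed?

Answer: n = 233

Derivation:
z_0.025 = 1.960
n = (z×σ/E)² = (1.960×21/2.7)²
n = 232.3931
Round up: n = 233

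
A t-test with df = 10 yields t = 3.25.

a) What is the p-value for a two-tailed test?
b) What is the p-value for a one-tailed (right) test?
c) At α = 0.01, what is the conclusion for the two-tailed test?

Using t-distribution with df = 10:
a) Two-tailed: p = 2×P(T > 3.25) = 0.0087
b) One-tailed: p = P(T > 3.25) = 0.0044
c) 0.0087 < 0.01, reject H₀

Answer: a) 0.0087, b) 0.0044, c) reject H₀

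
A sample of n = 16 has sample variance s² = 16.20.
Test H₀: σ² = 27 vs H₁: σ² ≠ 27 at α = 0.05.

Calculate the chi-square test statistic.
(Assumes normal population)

df = n - 1 = 15
χ² = (n-1)s²/σ₀² = 15×16.20/27 = 9.0000
Critical values: χ²_{0.975,15} = 6.262, χ²_{0.025,15} = 27.488
Rejection region: χ² < 6.262 or χ² > 27.488
Decision: fail to reject H₀

Answer: χ² = 9.0000, fail to reject H₀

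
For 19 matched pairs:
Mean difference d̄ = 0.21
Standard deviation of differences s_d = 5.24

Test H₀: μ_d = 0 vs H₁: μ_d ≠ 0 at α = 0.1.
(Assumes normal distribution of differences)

df = n - 1 = 18
SE = s_d/√n = 5.24/√19 = 1.2021
t = d̄/SE = 0.21/1.2021 = 0.1747
Critical value: t_{0.05,18} = ±1.734
p-value ≈ 0.8633
Decision: fail to reject H₀

Answer: t = 0.1747, fail to reject H₀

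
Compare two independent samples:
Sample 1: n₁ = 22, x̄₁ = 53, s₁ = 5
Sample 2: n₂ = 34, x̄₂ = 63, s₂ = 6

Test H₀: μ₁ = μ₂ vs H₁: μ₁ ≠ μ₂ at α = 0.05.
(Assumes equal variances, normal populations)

Pooled variance: s²_p = [21×5² + 33×6²]/(54) = 31.7222
s_p = 5.6322
SE = s_p×√(1/n₁ + 1/n₂) = 5.6322×√(1/22 + 1/34) = 1.5411
t = (x̄₁ - x̄₂)/SE = (53 - 63)/1.5411 = -6.4889
df = 54, t-critical = ±2.005
Decision: reject H₀

Answer: t = -6.4889, reject H₀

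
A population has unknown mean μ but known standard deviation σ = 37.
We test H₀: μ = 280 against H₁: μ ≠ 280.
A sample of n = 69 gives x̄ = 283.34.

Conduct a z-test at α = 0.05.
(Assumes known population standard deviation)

Answer: z = 0.7498, fail to reject H₀

Derivation:
Standard error: SE = σ/√n = 37/√69 = 4.4543
z-statistic: z = (x̄ - μ₀)/SE = (283.34 - 280)/4.4543 = 0.7498
Critical value: ±1.960
p-value = 0.4534
Decision: fail to reject H₀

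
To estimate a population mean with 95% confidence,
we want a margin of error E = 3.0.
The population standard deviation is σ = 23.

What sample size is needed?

Answer: n = 226

Derivation:
z_0.025 = 1.960
n = (z×σ/E)² = (1.960×23/3.0)²
n = 225.8007
Round up: n = 226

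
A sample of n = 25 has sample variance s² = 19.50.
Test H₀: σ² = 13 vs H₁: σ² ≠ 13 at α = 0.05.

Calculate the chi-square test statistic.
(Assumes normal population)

df = n - 1 = 24
χ² = (n-1)s²/σ₀² = 24×19.50/13 = 36.0000
Critical values: χ²_{0.975,24} = 12.401, χ²_{0.025,24} = 39.364
Rejection region: χ² < 12.401 or χ² > 39.364
Decision: fail to reject H₀

Answer: χ² = 36.0000, fail to reject H₀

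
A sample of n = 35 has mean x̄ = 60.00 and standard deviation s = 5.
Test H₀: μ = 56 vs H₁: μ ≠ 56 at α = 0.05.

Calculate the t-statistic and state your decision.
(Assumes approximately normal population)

Answer: t = 4.7326, reject H₀

Derivation:
df = n - 1 = 34
SE = s/√n = 5/√35 = 0.8452
t = (x̄ - μ₀)/SE = (60.00 - 56)/0.8452 = 4.7326
Critical value: t_{0.025,34} = ±2.032
p-value < 0.0001
Decision: reject H₀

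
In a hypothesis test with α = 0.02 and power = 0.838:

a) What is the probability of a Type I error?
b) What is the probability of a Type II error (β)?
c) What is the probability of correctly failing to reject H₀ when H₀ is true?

Answer: a) 0.02, b) 0.162, c) 0.98

Derivation:
a) Type I error probability = α = 0.02
b) Power = P(reject H₀ | H₁ true) = 1 - β = 0.838, so Type II error probability = β = 1 - Power = 0.162
c) P(fail to reject H₀ | H₀ true) = 1 - α = 0.98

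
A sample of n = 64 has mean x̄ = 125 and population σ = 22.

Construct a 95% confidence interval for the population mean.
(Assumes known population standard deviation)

Answer: (119.6100, 130.3900)

Derivation:
Confidence level: 95%, α = 0.05
z_0.025 = 1.960
SE = σ/√n = 22/√64 = 2.7500
Margin of error = 1.960 × 2.7500 = 5.3900
CI: x̄ ± margin = 125 ± 5.3900
CI: (119.6100, 130.3900)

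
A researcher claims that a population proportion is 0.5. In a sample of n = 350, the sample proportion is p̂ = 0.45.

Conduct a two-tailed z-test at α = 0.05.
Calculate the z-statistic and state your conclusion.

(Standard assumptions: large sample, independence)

Answer: z = -1.8708, fail to reject H₀

Derivation:
H₀: p = 0.5, H₁: p ≠ 0.5
Standard error: SE = √(p₀(1-p₀)/n) = √(0.5×0.5/350) = 0.026726
z-statistic: z = (p̂ - p₀)/SE = (0.45 - 0.5)/0.026726 = -1.8708
Critical value: z_0.025 = ±1.960
p-value = 0.0614
Decision: fail to reject H₀ at α = 0.05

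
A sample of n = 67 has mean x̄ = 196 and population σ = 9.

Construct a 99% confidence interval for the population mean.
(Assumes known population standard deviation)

Answer: (193.1677, 198.8323)

Derivation:
Confidence level: 99%, α = 0.01
z_0.005 = 2.576
SE = σ/√n = 9/√67 = 1.0995
Margin of error = 2.576 × 1.0995 = 2.8323
CI: x̄ ± margin = 196 ± 2.8323
CI: (193.1677, 198.8323)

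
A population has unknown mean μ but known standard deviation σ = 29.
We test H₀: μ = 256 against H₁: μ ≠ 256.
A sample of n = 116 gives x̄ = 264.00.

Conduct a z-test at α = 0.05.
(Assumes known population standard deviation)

Answer: z = 2.9711, reject H₀

Derivation:
Standard error: SE = σ/√n = 29/√116 = 2.6926
z-statistic: z = (x̄ - μ₀)/SE = (264.00 - 256)/2.6926 = 2.9711
Critical value: ±1.960
p-value = 0.0030
Decision: reject H₀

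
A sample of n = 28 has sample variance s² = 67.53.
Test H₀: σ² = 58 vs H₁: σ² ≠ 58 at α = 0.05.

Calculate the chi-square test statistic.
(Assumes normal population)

Answer: χ² = 31.4364, fail to reject H₀

Derivation:
df = n - 1 = 27
χ² = (n-1)s²/σ₀² = 27×67.53/58 = 31.4364
Critical values: χ²_{0.975,27} = 14.573, χ²_{0.025,27} = 43.195
Rejection region: χ² < 14.573 or χ² > 43.195
Decision: fail to reject H₀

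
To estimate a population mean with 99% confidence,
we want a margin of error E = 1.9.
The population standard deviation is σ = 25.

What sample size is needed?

Answer: n = 1149

Derivation:
z_0.005 = 2.576
n = (z×σ/E)² = (2.576×25/1.9)²
n = 1148.8532
Round up: n = 1149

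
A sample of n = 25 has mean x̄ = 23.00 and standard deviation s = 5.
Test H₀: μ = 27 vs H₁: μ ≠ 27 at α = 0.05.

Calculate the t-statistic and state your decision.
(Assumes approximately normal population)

df = n - 1 = 24
SE = s/√n = 5/√25 = 1.0000
t = (x̄ - μ₀)/SE = (23.00 - 27)/1.0000 = -4.0000
Critical value: t_{0.025,24} = ±2.064
p-value ≈ 0.0005
Decision: reject H₀

Answer: t = -4.0000, reject H₀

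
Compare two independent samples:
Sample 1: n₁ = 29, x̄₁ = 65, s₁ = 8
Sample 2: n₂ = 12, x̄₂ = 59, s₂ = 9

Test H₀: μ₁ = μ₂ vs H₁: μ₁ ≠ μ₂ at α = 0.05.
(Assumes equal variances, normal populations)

Pooled variance: s²_p = [28×8² + 11×9²]/(39) = 68.7949
s_p = 8.2943
SE = s_p×√(1/n₁ + 1/n₂) = 8.2943×√(1/29 + 1/12) = 2.8470
t = (x̄₁ - x̄₂)/SE = (65 - 59)/2.8470 = 2.1075
df = 39, t-critical = ±2.023
Decision: reject H₀

Answer: t = 2.1075, reject H₀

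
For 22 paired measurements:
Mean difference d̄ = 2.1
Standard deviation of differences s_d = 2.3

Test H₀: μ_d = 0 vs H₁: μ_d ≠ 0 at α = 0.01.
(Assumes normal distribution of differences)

Answer: t = 4.2822, reject H₀

Derivation:
df = n - 1 = 21
SE = s_d/√n = 2.3/√22 = 0.4904
t = d̄/SE = 2.1/0.4904 = 4.2822
Critical value: t_{0.005,21} = ±2.831
p-value ≈ 0.0003
Decision: reject H₀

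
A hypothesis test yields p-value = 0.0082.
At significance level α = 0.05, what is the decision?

Compare p-value to α:
0.0082 < 0.05
Decision: reject H₀

Answer: reject H₀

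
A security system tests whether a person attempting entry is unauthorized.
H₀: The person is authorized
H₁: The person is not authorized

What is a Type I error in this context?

Answer: Denying entry to an authorized person

Derivation:
Type I error (α): Rejecting H₀ when H₀ is true
Type II error (β): Failing to reject H₀ when H₁ is true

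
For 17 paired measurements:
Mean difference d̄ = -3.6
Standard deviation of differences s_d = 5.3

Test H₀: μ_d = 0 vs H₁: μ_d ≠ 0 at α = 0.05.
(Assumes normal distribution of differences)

Answer: t = -2.8007, reject H₀

Derivation:
df = n - 1 = 16
SE = s_d/√n = 5.3/√17 = 1.2854
t = d̄/SE = -3.6/1.2854 = -2.8007
Critical value: t_{0.025,16} = ±2.120
p-value ≈ 0.0128
Decision: reject H₀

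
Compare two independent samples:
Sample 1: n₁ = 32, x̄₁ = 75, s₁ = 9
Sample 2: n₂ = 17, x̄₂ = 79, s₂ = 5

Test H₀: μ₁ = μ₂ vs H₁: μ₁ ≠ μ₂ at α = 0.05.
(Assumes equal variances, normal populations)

Pooled variance: s²_p = [31×9² + 16×5²]/(47) = 61.9362
s_p = 7.8700
SE = s_p×√(1/n₁ + 1/n₂) = 7.8700×√(1/32 + 1/17) = 2.3620
t = (x̄₁ - x̄₂)/SE = (75 - 79)/2.3620 = -1.6935
df = 47, t-critical = ±2.012
Decision: fail to reject H₀

Answer: t = -1.6935, fail to reject H₀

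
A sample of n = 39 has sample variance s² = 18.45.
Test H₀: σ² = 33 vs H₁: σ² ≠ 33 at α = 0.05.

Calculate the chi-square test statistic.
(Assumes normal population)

df = n - 1 = 38
χ² = (n-1)s²/σ₀² = 38×18.45/33 = 21.2455
Critical values: χ²_{0.975,38} = 22.878, χ²_{0.025,38} = 56.896
Rejection region: χ² < 22.878 or χ² > 56.896
Decision: reject H₀

Answer: χ² = 21.2455, reject H₀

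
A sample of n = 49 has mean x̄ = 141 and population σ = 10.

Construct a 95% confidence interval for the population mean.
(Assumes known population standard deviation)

Confidence level: 95%, α = 0.05
z_0.025 = 1.960
SE = σ/√n = 10/√49 = 1.4286
Margin of error = 1.960 × 1.4286 = 2.8001
CI: x̄ ± margin = 141 ± 2.8001
CI: (138.1999, 143.8001)

Answer: (138.1999, 143.8001)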